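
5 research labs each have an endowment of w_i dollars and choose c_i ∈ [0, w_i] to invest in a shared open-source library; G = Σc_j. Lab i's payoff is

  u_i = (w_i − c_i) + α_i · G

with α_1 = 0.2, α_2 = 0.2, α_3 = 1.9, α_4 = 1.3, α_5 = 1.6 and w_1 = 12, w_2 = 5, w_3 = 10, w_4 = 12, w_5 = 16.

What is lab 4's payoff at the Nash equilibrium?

49.4

∂u_i/∂c_i = α_i − 1, so lab i contributes w_i if α_i > 1, else 0.
α_i > 1 for i ∈ {3, 4, 5}; NE contributions (0, 0, 10, 12, 16), G = 38.
u_4 = (12 − 12) + 1.3·38 = 49.4.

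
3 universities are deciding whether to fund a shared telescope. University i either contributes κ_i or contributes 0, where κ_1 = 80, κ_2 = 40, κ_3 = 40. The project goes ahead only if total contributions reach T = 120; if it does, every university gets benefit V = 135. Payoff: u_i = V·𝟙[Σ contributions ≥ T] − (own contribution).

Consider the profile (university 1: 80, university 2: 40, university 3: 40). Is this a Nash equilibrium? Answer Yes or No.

Total = 160 ≥ 120: provided.
University 1 (pledges 80, payoff 55): dropping to 0 → total 80, payoff 0. No gain.
University 2 (pledges 40, payoff 95): dropping to 0 → total 120, payoff 135. Profitable deviation.

No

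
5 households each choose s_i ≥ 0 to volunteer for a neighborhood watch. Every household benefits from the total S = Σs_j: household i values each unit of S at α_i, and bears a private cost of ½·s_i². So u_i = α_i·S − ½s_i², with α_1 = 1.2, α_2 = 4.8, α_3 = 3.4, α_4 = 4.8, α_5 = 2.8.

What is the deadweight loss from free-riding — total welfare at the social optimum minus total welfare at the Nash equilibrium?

Household i's FOC: ∂u_i/∂s_i = α_i − s_i = 0, so s_i* = α_i.
NE contributions = (1.2, 4.8, 3.4, 4.8, 2.8); S = 17.
W^NE = (Σα)·S − ½Σα_i² = 17² − ½·66.92 = 255.54.
Planner sets s_i = Σα_j = 17 for every i, so S^SO = 5·17 = 85.
W^SO = (Σα)·S^SO − ½·5·(Σα)² = (5/2)·17² = 722.5.
Deadweight loss = W^SO − W^NE = 466.96.

466.96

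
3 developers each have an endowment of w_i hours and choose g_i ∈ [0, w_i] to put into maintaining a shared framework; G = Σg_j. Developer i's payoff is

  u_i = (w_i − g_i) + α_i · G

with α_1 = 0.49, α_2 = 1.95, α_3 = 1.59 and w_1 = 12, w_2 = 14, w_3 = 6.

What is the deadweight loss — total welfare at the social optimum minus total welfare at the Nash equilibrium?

∂u_i/∂g_i = α_i − 1, so developer i contributes w_i if α_i > 1, else 0.
α_i > 1 for i ∈ {2, 3}; NE contributions (0, 14, 6), G = 20.
W^NE = Σw_i − G^NE + (Σα_i)·G^NE = 32 + 3.03·20 = 92.6.
Planner: ∂(Σu_j)/∂g_i = Σα_j − 1 = 3.03 > 0, so everyone contributes w_i; G^SO = 32, W^SO = 32 + 3.03·32 = 128.96.
Deadweight loss = 36.36.

36.36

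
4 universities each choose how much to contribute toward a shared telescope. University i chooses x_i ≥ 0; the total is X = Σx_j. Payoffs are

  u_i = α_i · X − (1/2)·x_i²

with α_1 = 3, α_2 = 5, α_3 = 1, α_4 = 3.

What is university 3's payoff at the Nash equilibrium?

11.5

University i's FOC: ∂u_i/∂x_i = α_i − x_i = 0, so x_i* = α_i.
NE contributions = (3, 5, 1, 3); X = 12.
u_3 = α_3·X − ½·(x_3)² = 1·12 − ½·1² = 11.5.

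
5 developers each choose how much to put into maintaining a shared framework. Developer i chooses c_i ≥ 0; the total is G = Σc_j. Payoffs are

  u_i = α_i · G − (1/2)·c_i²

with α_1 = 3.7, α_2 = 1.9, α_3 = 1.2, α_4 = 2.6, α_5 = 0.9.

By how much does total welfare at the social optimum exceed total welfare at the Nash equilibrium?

Developer i's FOC: ∂u_i/∂c_i = α_i − c_i = 0, so c_i* = α_i.
NE contributions = (3.7, 1.9, 1.2, 2.6, 0.9); G = 10.3.
W^NE = (Σα)·G − ½Σα_i² = 10.3² − ½·26.31 = 92.935.
Planner sets c_i = Σα_j = 10.3 for every i, so G^SO = 5·10.3 = 51.5.
W^SO = (Σα)·G^SO − ½·5·(Σα)² = (5/2)·10.3² = 265.225.
Deadweight loss = W^SO − W^NE = 172.29.

172.29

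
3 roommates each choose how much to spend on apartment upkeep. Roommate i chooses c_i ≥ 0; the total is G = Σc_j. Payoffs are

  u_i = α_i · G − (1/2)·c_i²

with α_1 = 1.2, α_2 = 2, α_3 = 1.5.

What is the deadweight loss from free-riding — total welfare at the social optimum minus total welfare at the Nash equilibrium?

Roommate i's FOC: ∂u_i/∂c_i = α_i − c_i = 0, so c_i* = α_i.
NE contributions = (1.2, 2, 1.5); G = 4.7.
W^NE = (Σα)·G − ½Σα_i² = 4.7² − ½·7.69 = 18.245.
Planner sets c_i = Σα_j = 4.7 for every i, so G^SO = 3·4.7 = 14.1.
W^SO = (Σα)·G^SO − ½·3·(Σα)² = (3/2)·4.7² = 33.135.
Deadweight loss = W^SO − W^NE = 14.89.

14.89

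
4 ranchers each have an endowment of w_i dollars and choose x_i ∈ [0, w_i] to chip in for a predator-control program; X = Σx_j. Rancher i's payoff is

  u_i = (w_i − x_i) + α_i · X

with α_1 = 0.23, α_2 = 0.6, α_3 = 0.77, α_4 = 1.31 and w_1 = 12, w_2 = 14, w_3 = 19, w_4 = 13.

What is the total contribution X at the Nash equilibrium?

∂u_i/∂x_i = α_i − 1, so rancher i contributes w_i if α_i > 1, else 0.
α_i > 1 for i ∈ {4}; NE contributions (0, 0, 0, 13), X = 13.

13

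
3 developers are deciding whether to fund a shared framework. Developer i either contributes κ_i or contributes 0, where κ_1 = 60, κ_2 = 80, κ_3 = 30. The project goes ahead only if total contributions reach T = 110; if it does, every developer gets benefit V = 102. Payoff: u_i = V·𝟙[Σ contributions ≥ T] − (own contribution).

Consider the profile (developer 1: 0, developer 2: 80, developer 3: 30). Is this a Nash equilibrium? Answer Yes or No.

Total = 110 ≥ 110: provided.
Developer 1 (pledges 0, payoff 102): pledging 60 → total 170, payoff 42. No gain.
Developer 2 (pledges 80, payoff 22): dropping to 0 → total 30, payoff 0. No gain.
Developer 3 (pledges 30, payoff 72): dropping to 0 → total 80, payoff 0. No gain.

Yes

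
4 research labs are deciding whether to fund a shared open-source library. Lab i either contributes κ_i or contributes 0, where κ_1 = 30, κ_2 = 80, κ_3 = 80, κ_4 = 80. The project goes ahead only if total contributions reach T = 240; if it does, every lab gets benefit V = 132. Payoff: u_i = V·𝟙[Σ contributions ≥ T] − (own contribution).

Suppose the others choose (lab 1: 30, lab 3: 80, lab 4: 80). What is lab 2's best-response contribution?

Others' total = 190. Contributing 80 brings total to 270 ≥ 240: gain V − κ_2 = 52.
Best response: 80.

80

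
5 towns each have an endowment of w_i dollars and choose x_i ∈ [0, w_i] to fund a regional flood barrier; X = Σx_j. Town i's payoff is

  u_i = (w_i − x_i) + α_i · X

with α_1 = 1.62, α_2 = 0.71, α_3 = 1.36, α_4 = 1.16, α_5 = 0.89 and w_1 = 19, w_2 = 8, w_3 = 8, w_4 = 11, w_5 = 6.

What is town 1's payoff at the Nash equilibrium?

61.56

∂u_i/∂x_i = α_i − 1, so town i contributes w_i if α_i > 1, else 0.
α_i > 1 for i ∈ {1, 3, 4}; NE contributions (19, 0, 8, 11, 0), X = 38.
u_1 = (19 − 19) + 1.62·38 = 61.56.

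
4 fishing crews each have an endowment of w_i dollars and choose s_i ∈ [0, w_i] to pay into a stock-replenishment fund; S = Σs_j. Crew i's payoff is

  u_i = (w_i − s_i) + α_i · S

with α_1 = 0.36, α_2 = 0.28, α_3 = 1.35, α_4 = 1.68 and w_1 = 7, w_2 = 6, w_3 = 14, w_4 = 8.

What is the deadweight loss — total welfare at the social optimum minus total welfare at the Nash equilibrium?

∂u_i/∂s_i = α_i − 1, so crew i contributes w_i if α_i > 1, else 0.
α_i > 1 for i ∈ {3, 4}; NE contributions (0, 0, 14, 8), S = 22.
W^NE = Σw_i − S^NE + (Σα_i)·S^NE = 35 + 2.67·22 = 93.74.
Planner: ∂(Σu_j)/∂s_i = Σα_j − 1 = 2.67 > 0, so everyone contributes w_i; S^SO = 35, W^SO = 35 + 2.67·35 = 128.45.
Deadweight loss = 34.71.

34.71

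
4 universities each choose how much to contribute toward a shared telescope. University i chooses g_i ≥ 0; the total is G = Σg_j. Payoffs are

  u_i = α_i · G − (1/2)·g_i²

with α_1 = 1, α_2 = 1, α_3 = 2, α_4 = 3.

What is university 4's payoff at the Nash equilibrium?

16.5

University i's FOC: ∂u_i/∂g_i = α_i − g_i = 0, so g_i* = α_i.
NE contributions = (1, 1, 2, 3); G = 7.
u_4 = α_4·G − ½·(g_4)² = 3·7 − ½·3² = 16.5.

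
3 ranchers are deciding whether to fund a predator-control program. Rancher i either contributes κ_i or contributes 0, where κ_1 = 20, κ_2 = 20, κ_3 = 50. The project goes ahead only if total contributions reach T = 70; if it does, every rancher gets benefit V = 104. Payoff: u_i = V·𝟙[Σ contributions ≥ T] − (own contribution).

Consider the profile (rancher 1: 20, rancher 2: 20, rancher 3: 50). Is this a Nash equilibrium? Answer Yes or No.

No

Total = 90 ≥ 70: provided.
Rancher 1 (pledges 20, payoff 84): dropping to 0 → total 70, payoff 104. Profitable deviation.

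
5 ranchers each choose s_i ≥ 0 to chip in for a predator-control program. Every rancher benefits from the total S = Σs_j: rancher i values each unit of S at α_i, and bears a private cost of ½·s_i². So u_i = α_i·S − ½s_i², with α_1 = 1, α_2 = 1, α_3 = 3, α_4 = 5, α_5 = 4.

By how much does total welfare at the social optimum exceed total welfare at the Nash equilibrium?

Rancher i's FOC: ∂u_i/∂s_i = α_i − s_i = 0, so s_i* = α_i.
NE contributions = (1, 1, 3, 5, 4); S = 14.
W^NE = (Σα)·S − ½Σα_i² = 14² − ½·52 = 170.
Planner sets s_i = Σα_j = 14 for every i, so S^SO = 5·14 = 70.
W^SO = (Σα)·S^SO − ½·5·(Σα)² = (5/2)·14² = 490.
Deadweight loss = W^SO − W^NE = 320.

320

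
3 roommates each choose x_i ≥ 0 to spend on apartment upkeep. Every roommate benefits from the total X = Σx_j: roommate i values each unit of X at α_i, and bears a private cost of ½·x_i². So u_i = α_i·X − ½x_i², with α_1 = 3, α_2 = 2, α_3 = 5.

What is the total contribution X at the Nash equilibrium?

10

Roommate i's FOC: ∂u_i/∂x_i = α_i − x_i = 0, so x_i* = α_i.
NE contributions = (3, 2, 5); X = 10.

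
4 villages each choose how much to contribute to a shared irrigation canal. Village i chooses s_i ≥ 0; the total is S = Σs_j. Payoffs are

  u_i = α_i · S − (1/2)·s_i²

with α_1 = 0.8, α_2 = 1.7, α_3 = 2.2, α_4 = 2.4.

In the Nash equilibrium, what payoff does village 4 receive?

14.16

Village i's FOC: ∂u_i/∂s_i = α_i − s_i = 0, so s_i* = α_i.
NE contributions = (0.8, 1.7, 2.2, 2.4); S = 7.1.
u_4 = α_4·S − ½·(s_4)² = 2.4·7.1 − ½·2.4² = 14.16.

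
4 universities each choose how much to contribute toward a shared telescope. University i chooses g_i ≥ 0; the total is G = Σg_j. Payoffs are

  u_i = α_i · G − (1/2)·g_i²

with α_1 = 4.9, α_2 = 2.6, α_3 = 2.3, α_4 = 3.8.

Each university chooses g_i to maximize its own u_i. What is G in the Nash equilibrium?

University i's FOC: ∂u_i/∂g_i = α_i − g_i = 0, so g_i* = α_i.
NE contributions = (4.9, 2.6, 2.3, 3.8); G = 13.6.

13.6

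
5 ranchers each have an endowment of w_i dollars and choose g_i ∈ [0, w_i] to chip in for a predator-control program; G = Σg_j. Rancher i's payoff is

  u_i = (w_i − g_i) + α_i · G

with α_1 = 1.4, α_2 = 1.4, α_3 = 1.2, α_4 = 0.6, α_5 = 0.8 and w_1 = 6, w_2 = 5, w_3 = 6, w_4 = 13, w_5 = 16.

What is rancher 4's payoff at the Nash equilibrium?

∂u_i/∂g_i = α_i − 1, so rancher i contributes w_i if α_i > 1, else 0.
α_i > 1 for i ∈ {1, 2, 3}; NE contributions (6, 5, 6, 0, 0), G = 17.
u_4 = (13 − 0) + 0.6·17 = 23.2.

23.2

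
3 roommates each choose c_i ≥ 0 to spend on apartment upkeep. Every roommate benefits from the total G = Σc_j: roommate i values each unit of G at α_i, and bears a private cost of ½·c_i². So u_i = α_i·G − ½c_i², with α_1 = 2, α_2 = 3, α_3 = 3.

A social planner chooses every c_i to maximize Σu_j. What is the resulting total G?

24

Planner FOC: ∂(Σu_j)/∂c_i = (Σα_j) − c_i = 0, so c_i^SO = Σα_j = 8 for every i; G^SO = 24.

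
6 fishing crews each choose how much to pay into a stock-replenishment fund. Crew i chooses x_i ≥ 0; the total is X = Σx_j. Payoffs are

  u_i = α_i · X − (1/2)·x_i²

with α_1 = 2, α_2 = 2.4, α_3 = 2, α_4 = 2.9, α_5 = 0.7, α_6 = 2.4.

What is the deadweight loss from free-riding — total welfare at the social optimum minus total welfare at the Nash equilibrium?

Crew i's FOC: ∂u_i/∂x_i = α_i − x_i = 0, so x_i* = α_i.
NE contributions = (2, 2.4, 2, 2.9, 0.7, 2.4); X = 12.4.
W^NE = (Σα)·X − ½Σα_i² = 12.4² − ½·28.42 = 139.55.
Planner sets x_i = Σα_j = 12.4 for every i, so X^SO = 6·12.4 = 74.4.
W^SO = (Σα)·X^SO − ½·6·(Σα)² = (6/2)·12.4² = 461.28.
Deadweight loss = W^SO − W^NE = 321.73.

321.73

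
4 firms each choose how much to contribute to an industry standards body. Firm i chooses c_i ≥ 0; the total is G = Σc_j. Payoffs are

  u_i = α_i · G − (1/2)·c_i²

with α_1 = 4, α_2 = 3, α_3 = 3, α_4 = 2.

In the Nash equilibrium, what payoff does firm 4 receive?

Firm i's FOC: ∂u_i/∂c_i = α_i − c_i = 0, so c_i* = α_i.
NE contributions = (4, 3, 3, 2); G = 12.
u_4 = α_4·G − ½·(c_4)² = 2·12 − ½·2² = 22.

22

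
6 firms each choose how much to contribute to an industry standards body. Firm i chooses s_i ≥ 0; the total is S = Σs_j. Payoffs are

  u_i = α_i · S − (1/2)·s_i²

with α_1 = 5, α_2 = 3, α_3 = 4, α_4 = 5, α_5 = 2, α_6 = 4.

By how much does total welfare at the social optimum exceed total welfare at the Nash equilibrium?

Firm i's FOC: ∂u_i/∂s_i = α_i − s_i = 0, so s_i* = α_i.
NE contributions = (5, 3, 4, 5, 2, 4); S = 23.
W^NE = (Σα)·S − ½Σα_i² = 23² − ½·95 = 481.5.
Planner sets s_i = Σα_j = 23 for every i, so S^SO = 6·23 = 138.
W^SO = (Σα)·S^SO − ½·6·(Σα)² = (6/2)·23² = 1587.
Deadweight loss = W^SO − W^NE = 1105.5.

1105.5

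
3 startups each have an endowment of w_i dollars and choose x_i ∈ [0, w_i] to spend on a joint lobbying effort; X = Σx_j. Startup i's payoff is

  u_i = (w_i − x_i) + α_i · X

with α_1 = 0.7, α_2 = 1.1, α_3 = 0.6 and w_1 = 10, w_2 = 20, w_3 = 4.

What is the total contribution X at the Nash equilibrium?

20

∂u_i/∂x_i = α_i − 1, so startup i contributes w_i if α_i > 1, else 0.
α_i > 1 for i ∈ {2}; NE contributions (0, 20, 0), X = 20.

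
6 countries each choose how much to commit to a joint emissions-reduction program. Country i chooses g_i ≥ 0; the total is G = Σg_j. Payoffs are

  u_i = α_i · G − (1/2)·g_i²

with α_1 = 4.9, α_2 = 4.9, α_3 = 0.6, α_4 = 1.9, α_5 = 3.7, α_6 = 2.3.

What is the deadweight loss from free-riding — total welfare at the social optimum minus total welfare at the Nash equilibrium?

Country i's FOC: ∂u_i/∂g_i = α_i − g_i = 0, so g_i* = α_i.
NE contributions = (4.9, 4.9, 0.6, 1.9, 3.7, 2.3); G = 18.3.
W^NE = (Σα)·G − ½Σα_i² = 18.3² − ½·70.97 = 299.405.
Planner sets g_i = Σα_j = 18.3 for every i, so G^SO = 6·18.3 = 109.8.
W^SO = (Σα)·G^SO − ½·6·(Σα)² = (6/2)·18.3² = 1004.67.
Deadweight loss = W^SO − W^NE = 705.265.

705.265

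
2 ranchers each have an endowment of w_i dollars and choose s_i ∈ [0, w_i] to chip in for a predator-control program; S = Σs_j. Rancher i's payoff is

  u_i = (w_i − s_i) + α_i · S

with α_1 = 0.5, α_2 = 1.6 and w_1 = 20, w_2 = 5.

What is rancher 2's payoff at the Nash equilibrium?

8

∂u_i/∂s_i = α_i − 1, so rancher i contributes w_i if α_i > 1, else 0.
α_i > 1 for i ∈ {2}; NE contributions (0, 5), S = 5.
u_2 = (5 − 5) + 1.6·5 = 8.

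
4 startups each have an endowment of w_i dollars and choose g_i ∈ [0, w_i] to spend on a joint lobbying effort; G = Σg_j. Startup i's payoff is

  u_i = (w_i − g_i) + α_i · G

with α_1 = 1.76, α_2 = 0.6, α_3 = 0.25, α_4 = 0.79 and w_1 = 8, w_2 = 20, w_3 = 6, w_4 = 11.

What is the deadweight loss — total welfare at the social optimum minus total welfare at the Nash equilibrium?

88.8

∂u_i/∂g_i = α_i − 1, so startup i contributes w_i if α_i > 1, else 0.
α_i > 1 for i ∈ {1}; NE contributions (8, 0, 0, 0), G = 8.
W^NE = Σw_i − G^NE + (Σα_i)·G^NE = 45 + 2.4·8 = 64.2.
Planner: ∂(Σu_j)/∂g_i = Σα_j − 1 = 2.4 > 0, so everyone contributes w_i; G^SO = 45, W^SO = 45 + 2.4·45 = 153.
Deadweight loss = 88.8.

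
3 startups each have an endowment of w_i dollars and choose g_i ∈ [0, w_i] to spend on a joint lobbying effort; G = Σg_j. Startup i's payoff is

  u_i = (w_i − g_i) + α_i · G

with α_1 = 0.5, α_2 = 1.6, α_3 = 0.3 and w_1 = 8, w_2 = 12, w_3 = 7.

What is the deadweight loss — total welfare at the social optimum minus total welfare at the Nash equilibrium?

∂u_i/∂g_i = α_i − 1, so startup i contributes w_i if α_i > 1, else 0.
α_i > 1 for i ∈ {2}; NE contributions (0, 12, 0), G = 12.
W^NE = Σw_i − G^NE + (Σα_i)·G^NE = 27 + 1.4·12 = 43.8.
Planner: ∂(Σu_j)/∂g_i = Σα_j − 1 = 1.4 > 0, so everyone contributes w_i; G^SO = 27, W^SO = 27 + 1.4·27 = 64.8.
Deadweight loss = 21.

21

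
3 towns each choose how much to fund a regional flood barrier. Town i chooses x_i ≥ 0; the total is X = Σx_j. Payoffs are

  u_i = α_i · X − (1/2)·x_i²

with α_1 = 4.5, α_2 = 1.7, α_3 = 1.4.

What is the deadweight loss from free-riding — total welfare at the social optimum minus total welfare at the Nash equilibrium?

41.43

Town i's FOC: ∂u_i/∂x_i = α_i − x_i = 0, so x_i* = α_i.
NE contributions = (4.5, 1.7, 1.4); X = 7.6.
W^NE = (Σα)·X − ½Σα_i² = 7.6² − ½·25.1 = 45.21.
Planner sets x_i = Σα_j = 7.6 for every i, so X^SO = 3·7.6 = 22.8.
W^SO = (Σα)·X^SO − ½·3·(Σα)² = (3/2)·7.6² = 86.64.
Deadweight loss = W^SO − W^NE = 41.43.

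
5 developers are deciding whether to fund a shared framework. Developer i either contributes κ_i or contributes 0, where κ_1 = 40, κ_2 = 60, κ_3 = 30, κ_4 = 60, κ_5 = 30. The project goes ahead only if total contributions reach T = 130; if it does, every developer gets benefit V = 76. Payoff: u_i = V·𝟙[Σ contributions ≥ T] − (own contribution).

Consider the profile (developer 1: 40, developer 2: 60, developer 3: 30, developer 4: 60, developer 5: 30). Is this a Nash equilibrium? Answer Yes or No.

No

Total = 220 ≥ 130: provided.
Developer 1 (pledges 40, payoff 36): dropping to 0 → total 180, payoff 76. Profitable deviation.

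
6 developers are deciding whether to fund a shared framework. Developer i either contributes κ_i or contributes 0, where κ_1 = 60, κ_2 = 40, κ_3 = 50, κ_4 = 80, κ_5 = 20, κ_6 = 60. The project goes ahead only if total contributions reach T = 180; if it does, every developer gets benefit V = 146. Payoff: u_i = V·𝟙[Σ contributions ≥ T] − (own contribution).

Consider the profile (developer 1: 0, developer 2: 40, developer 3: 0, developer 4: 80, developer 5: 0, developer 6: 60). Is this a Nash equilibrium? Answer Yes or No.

Total = 180 ≥ 180: provided.
Developer 1 (pledges 0, payoff 146): pledging 60 → total 240, payoff 86. No gain.
Developer 2 (pledges 40, payoff 106): dropping to 0 → total 140, payoff 0. No gain.
Developer 3 (pledges 0, payoff 146): pledging 50 → total 230, payoff 96. No gain.
Developer 4 (pledges 80, payoff 66): dropping to 0 → total 100, payoff 0. No gain.
Developer 5 (pledges 0, payoff 146): pledging 20 → total 200, payoff 126. No gain.
Developer 6 (pledges 60, payoff 86): dropping to 0 → total 120, payoff 0. No gain.

Yes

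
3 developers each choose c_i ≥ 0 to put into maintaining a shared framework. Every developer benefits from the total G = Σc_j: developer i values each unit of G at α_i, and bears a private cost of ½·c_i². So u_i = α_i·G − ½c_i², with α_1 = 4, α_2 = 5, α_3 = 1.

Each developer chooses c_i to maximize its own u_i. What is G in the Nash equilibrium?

10

Developer i's FOC: ∂u_i/∂c_i = α_i − c_i = 0, so c_i* = α_i.
NE contributions = (4, 5, 1); G = 10.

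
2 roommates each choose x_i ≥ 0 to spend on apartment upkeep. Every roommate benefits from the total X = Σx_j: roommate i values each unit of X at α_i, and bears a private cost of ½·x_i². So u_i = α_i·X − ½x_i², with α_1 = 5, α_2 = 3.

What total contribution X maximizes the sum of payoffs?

16

Planner FOC: ∂(Σu_j)/∂x_i = (Σα_j) − x_i = 0, so x_i^SO = Σα_j = 8 for every i; X^SO = 16.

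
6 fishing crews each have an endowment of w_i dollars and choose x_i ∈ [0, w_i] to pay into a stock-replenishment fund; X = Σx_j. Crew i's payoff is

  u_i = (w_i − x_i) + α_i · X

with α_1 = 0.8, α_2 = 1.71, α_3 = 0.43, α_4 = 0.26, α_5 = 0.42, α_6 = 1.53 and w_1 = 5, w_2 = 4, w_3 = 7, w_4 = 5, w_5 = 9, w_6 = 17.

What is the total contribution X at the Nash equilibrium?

21

∂u_i/∂x_i = α_i − 1, so crew i contributes w_i if α_i > 1, else 0.
α_i > 1 for i ∈ {2, 6}; NE contributions (0, 4, 0, 0, 0, 17), X = 21.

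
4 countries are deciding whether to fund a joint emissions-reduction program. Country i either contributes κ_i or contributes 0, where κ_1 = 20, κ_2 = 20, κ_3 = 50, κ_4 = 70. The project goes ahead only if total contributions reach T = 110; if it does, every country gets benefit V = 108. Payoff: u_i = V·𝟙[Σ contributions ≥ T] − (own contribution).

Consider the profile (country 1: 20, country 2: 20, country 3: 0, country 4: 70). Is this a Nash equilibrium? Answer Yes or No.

Total = 110 ≥ 110: provided.
Country 1 (pledges 20, payoff 88): dropping to 0 → total 90, payoff 0. No gain.
Country 2 (pledges 20, payoff 88): dropping to 0 → total 90, payoff 0. No gain.
Country 3 (pledges 0, payoff 108): pledging 50 → total 160, payoff 58. No gain.
Country 4 (pledges 70, payoff 38): dropping to 0 → total 40, payoff 0. No gain.

Yes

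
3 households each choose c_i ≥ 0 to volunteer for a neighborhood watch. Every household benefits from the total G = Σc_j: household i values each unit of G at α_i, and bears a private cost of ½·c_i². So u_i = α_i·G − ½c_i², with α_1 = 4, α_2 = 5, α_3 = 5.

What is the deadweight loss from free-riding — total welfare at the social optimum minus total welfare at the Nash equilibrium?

Household i's FOC: ∂u_i/∂c_i = α_i − c_i = 0, so c_i* = α_i.
NE contributions = (4, 5, 5); G = 14.
W^NE = (Σα)·G − ½Σα_i² = 14² − ½·66 = 163.
Planner sets c_i = Σα_j = 14 for every i, so G^SO = 3·14 = 42.
W^SO = (Σα)·G^SO − ½·3·(Σα)² = (3/2)·14² = 294.
Deadweight loss = W^SO − W^NE = 131.

131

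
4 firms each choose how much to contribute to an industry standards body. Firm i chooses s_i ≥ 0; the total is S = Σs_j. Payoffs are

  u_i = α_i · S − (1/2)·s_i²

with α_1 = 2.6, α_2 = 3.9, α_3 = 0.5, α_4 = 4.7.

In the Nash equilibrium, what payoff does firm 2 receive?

Firm i's FOC: ∂u_i/∂s_i = α_i − s_i = 0, so s_i* = α_i.
NE contributions = (2.6, 3.9, 0.5, 4.7); S = 11.7.
u_2 = α_2·S − ½·(s_2)² = 3.9·11.7 − ½·3.9² = 38.025.

38.025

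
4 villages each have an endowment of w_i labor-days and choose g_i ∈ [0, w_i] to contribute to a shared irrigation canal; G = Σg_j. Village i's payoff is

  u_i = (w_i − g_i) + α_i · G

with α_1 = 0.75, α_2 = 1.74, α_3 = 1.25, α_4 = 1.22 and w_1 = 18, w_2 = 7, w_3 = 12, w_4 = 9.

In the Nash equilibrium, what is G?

28

∂u_i/∂g_i = α_i − 1, so village i contributes w_i if α_i > 1, else 0.
α_i > 1 for i ∈ {2, 3, 4}; NE contributions (0, 7, 12, 9), G = 28.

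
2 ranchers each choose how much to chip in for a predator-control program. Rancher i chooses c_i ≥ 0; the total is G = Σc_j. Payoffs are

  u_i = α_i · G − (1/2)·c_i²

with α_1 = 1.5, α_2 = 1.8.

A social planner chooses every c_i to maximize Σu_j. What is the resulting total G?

6.6

Planner FOC: ∂(Σu_j)/∂c_i = (Σα_j) − c_i = 0, so c_i^SO = Σα_j = 3.3 for every i; G^SO = 6.6.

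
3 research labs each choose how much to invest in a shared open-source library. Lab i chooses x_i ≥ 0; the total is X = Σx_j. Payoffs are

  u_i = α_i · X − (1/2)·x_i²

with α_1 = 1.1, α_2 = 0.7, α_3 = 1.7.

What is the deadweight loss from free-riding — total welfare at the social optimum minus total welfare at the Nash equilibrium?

8.42

Lab i's FOC: ∂u_i/∂x_i = α_i − x_i = 0, so x_i* = α_i.
NE contributions = (1.1, 0.7, 1.7); X = 3.5.
W^NE = (Σα)·X − ½Σα_i² = 3.5² − ½·4.59 = 9.955.
Planner sets x_i = Σα_j = 3.5 for every i, so X^SO = 3·3.5 = 10.5.
W^SO = (Σα)·X^SO − ½·3·(Σα)² = (3/2)·3.5² = 18.375.
Deadweight loss = W^SO − W^NE = 8.42.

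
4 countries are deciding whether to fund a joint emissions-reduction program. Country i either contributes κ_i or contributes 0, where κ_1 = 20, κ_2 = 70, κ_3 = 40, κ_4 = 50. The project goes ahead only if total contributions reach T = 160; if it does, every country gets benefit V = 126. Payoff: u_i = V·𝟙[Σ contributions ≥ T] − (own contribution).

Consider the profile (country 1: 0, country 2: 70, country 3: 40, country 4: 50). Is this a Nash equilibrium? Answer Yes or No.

Total = 160 ≥ 160: provided.
Country 1 (pledges 0, payoff 126): pledging 20 → total 180, payoff 106. No gain.
Country 2 (pledges 70, payoff 56): dropping to 0 → total 90, payoff 0. No gain.
Country 3 (pledges 40, payoff 86): dropping to 0 → total 120, payoff 0. No gain.
Country 4 (pledges 50, payoff 76): dropping to 0 → total 110, payoff 0. No gain.

Yes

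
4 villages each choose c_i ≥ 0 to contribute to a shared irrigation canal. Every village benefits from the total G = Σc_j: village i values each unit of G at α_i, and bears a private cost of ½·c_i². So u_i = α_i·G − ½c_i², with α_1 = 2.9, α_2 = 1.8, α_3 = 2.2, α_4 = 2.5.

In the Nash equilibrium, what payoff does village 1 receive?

Village i's FOC: ∂u_i/∂c_i = α_i − c_i = 0, so c_i* = α_i.
NE contributions = (2.9, 1.8, 2.2, 2.5); G = 9.4.
u_1 = α_1·G − ½·(c_1)² = 2.9·9.4 − ½·2.9² = 23.055.

23.055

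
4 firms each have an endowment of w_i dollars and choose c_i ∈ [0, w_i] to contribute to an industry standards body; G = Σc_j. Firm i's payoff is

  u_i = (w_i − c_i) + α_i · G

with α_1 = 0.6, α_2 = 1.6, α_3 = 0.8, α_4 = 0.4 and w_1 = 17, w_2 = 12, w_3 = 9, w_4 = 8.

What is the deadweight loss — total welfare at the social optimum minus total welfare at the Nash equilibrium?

∂u_i/∂c_i = α_i − 1, so firm i contributes w_i if α_i > 1, else 0.
α_i > 1 for i ∈ {2}; NE contributions (0, 12, 0, 0), G = 12.
W^NE = Σw_i − G^NE + (Σα_i)·G^NE = 46 + 2.4·12 = 74.8.
Planner: ∂(Σu_j)/∂c_i = Σα_j − 1 = 2.4 > 0, so everyone contributes w_i; G^SO = 46, W^SO = 46 + 2.4·46 = 156.4.
Deadweight loss = 81.6.

81.6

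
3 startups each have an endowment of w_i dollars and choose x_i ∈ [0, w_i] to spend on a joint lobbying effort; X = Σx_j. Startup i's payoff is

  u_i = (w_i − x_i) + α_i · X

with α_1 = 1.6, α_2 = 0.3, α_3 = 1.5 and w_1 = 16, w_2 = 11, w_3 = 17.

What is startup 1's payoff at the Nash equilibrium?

∂u_i/∂x_i = α_i − 1, so startup i contributes w_i if α_i > 1, else 0.
α_i > 1 for i ∈ {1, 3}; NE contributions (16, 0, 17), X = 33.
u_1 = (16 − 16) + 1.6·33 = 52.8.

52.8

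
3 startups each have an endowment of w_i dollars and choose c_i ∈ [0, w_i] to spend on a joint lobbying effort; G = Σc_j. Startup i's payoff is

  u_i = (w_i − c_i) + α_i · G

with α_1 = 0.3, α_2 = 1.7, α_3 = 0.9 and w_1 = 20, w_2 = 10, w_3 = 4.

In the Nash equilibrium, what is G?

10

∂u_i/∂c_i = α_i − 1, so startup i contributes w_i if α_i > 1, else 0.
α_i > 1 for i ∈ {2}; NE contributions (0, 10, 0), G = 10.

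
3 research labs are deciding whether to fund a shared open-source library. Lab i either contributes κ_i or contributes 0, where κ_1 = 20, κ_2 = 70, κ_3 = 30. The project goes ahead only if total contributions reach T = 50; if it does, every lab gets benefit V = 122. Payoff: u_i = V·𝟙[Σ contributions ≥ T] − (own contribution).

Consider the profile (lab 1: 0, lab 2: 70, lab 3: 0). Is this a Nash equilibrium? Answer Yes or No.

Total = 70 ≥ 50: provided.
Lab 1 (pledges 0, payoff 122): pledging 20 → total 90, payoff 102. No gain.
Lab 2 (pledges 70, payoff 52): dropping to 0 → total 0, payoff 0. No gain.
Lab 3 (pledges 0, payoff 122): pledging 30 → total 100, payoff 92. No gain.

Yes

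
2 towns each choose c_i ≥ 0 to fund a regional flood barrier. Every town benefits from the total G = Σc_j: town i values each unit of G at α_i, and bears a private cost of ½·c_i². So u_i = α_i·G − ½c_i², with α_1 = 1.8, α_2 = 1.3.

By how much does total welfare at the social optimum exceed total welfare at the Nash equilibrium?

2.465

Town i's FOC: ∂u_i/∂c_i = α_i − c_i = 0, so c_i* = α_i.
NE contributions = (1.8, 1.3); G = 3.1.
W^NE = (Σα)·G − ½Σα_i² = 3.1² − ½·4.93 = 7.145.
Planner sets c_i = Σα_j = 3.1 for every i, so G^SO = 2·3.1 = 6.2.
W^SO = (Σα)·G^SO − ½·2·(Σα)² = (2/2)·3.1² = 9.61.
Deadweight loss = W^SO − W^NE = 2.465.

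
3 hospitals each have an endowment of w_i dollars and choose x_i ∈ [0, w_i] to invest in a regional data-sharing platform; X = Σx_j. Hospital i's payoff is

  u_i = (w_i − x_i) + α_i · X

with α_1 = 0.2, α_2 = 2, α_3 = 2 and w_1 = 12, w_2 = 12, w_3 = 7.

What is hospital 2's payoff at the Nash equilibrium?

∂u_i/∂x_i = α_i − 1, so hospital i contributes w_i if α_i > 1, else 0.
α_i > 1 for i ∈ {2, 3}; NE contributions (0, 12, 7), X = 19.
u_2 = (12 − 12) + 2·19 = 38.

38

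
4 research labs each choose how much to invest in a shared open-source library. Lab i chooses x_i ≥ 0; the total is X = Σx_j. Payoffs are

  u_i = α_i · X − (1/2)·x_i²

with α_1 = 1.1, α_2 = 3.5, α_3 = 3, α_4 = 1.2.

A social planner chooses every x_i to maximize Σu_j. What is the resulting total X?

35.2

Planner FOC: ∂(Σu_j)/∂x_i = (Σα_j) − x_i = 0, so x_i^SO = Σα_j = 8.8 for every i; X^SO = 35.2.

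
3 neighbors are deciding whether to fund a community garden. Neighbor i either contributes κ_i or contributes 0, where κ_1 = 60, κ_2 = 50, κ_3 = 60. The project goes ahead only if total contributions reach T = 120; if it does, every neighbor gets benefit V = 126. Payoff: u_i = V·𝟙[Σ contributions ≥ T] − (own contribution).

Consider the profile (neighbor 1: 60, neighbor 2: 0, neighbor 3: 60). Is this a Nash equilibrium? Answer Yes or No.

Yes

Total = 120 ≥ 120: provided.
Neighbor 1 (pledges 60, payoff 66): dropping to 0 → total 60, payoff 0. No gain.
Neighbor 2 (pledges 0, payoff 126): pledging 50 → total 170, payoff 76. No gain.
Neighbor 3 (pledges 60, payoff 66): dropping to 0 → total 60, payoff 0. No gain.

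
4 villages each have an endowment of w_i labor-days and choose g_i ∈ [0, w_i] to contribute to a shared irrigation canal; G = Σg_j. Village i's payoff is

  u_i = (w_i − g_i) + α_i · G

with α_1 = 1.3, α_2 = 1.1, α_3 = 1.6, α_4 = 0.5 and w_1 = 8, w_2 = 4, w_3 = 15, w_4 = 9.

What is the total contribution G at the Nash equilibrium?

27

∂u_i/∂g_i = α_i − 1, so village i contributes w_i if α_i > 1, else 0.
α_i > 1 for i ∈ {1, 2, 3}; NE contributions (8, 4, 15, 0), G = 27.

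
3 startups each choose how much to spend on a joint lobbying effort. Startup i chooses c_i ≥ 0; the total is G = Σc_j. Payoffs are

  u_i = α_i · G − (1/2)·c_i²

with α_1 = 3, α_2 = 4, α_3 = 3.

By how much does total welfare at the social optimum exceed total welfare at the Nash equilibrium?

Startup i's FOC: ∂u_i/∂c_i = α_i − c_i = 0, so c_i* = α_i.
NE contributions = (3, 4, 3); G = 10.
W^NE = (Σα)·G − ½Σα_i² = 10² − ½·34 = 83.
Planner sets c_i = Σα_j = 10 for every i, so G^SO = 3·10 = 30.
W^SO = (Σα)·G^SO − ½·3·(Σα)² = (3/2)·10² = 150.
Deadweight loss = W^SO − W^NE = 67.

67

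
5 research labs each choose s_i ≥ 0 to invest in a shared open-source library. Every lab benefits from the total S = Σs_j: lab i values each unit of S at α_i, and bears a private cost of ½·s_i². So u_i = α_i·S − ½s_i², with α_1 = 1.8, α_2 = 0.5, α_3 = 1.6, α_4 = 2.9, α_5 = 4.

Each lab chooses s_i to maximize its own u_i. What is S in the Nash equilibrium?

Lab i's FOC: ∂u_i/∂s_i = α_i − s_i = 0, so s_i* = α_i.
NE contributions = (1.8, 0.5, 1.6, 2.9, 4); S = 10.8.

10.8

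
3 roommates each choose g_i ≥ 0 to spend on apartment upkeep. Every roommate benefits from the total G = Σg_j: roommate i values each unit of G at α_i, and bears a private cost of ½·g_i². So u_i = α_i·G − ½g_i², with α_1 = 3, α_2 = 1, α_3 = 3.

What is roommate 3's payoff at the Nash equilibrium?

Roommate i's FOC: ∂u_i/∂g_i = α_i − g_i = 0, so g_i* = α_i.
NE contributions = (3, 1, 3); G = 7.
u_3 = α_3·G − ½·(g_3)² = 3·7 − ½·3² = 16.5.

16.5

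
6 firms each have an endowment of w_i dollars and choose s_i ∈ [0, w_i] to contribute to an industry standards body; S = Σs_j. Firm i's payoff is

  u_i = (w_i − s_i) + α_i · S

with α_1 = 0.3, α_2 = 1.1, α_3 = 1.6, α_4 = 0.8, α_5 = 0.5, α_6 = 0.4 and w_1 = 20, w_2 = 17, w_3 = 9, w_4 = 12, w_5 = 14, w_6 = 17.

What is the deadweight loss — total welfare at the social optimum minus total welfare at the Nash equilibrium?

233.1

∂u_i/∂s_i = α_i − 1, so firm i contributes w_i if α_i > 1, else 0.
α_i > 1 for i ∈ {2, 3}; NE contributions (0, 17, 9, 0, 0, 0), S = 26.
W^NE = Σw_i − S^NE + (Σα_i)·S^NE = 89 + 3.7·26 = 185.2.
Planner: ∂(Σu_j)/∂s_i = Σα_j − 1 = 3.7 > 0, so everyone contributes w_i; S^SO = 89, W^SO = 89 + 3.7·89 = 418.3.
Deadweight loss = 233.1.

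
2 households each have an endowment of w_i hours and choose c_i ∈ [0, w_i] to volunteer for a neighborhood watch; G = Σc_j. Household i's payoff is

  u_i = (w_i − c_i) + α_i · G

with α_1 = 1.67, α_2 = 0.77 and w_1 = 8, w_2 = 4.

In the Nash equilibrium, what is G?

∂u_i/∂c_i = α_i − 1, so household i contributes w_i if α_i > 1, else 0.
α_i > 1 for i ∈ {1}; NE contributions (8, 0), G = 8.

8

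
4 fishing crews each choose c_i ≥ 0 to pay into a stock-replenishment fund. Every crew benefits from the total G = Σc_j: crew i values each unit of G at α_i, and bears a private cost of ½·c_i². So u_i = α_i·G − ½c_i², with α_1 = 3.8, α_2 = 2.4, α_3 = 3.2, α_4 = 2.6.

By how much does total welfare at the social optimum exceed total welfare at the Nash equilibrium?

162.6

Crew i's FOC: ∂u_i/∂c_i = α_i − c_i = 0, so c_i* = α_i.
NE contributions = (3.8, 2.4, 3.2, 2.6); G = 12.
W^NE = (Σα)·G − ½Σα_i² = 12² − ½·37.2 = 125.4.
Planner sets c_i = Σα_j = 12 for every i, so G^SO = 4·12 = 48.
W^SO = (Σα)·G^SO − ½·4·(Σα)² = (4/2)·12² = 288.
Deadweight loss = W^SO − W^NE = 162.6.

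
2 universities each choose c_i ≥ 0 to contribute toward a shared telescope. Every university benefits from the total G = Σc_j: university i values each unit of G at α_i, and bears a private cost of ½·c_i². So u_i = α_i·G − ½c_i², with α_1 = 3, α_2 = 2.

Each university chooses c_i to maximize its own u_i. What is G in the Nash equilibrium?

5

University i's FOC: ∂u_i/∂c_i = α_i − c_i = 0, so c_i* = α_i.
NE contributions = (3, 2); G = 5.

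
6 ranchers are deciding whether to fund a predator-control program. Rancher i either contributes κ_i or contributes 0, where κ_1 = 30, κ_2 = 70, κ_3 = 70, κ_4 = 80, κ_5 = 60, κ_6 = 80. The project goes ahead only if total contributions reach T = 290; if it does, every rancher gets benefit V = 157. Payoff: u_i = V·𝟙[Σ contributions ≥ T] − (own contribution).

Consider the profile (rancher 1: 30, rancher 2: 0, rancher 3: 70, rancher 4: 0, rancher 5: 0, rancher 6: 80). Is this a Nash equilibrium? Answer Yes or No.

Total = 180 < 290: not provided.
Rancher 1 (pledges 30, payoff -30): dropping to 0 → total 150, payoff 0. Profitable deviation.

No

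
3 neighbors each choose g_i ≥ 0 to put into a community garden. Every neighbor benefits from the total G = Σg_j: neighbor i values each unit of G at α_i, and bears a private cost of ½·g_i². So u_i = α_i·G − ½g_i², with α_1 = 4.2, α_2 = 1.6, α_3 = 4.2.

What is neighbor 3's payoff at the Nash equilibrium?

33.18

Neighbor i's FOC: ∂u_i/∂g_i = α_i − g_i = 0, so g_i* = α_i.
NE contributions = (4.2, 1.6, 4.2); G = 10.
u_3 = α_3·G − ½·(g_3)² = 4.2·10 − ½·4.2² = 33.18.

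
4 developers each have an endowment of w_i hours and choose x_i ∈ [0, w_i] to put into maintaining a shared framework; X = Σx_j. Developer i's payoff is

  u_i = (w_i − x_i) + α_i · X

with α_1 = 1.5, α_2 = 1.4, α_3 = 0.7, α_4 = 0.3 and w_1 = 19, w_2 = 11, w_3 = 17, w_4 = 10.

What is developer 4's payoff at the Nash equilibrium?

∂u_i/∂x_i = α_i − 1, so developer i contributes w_i if α_i > 1, else 0.
α_i > 1 for i ∈ {1, 2}; NE contributions (19, 11, 0, 0), X = 30.
u_4 = (10 − 0) + 0.3·30 = 19.

19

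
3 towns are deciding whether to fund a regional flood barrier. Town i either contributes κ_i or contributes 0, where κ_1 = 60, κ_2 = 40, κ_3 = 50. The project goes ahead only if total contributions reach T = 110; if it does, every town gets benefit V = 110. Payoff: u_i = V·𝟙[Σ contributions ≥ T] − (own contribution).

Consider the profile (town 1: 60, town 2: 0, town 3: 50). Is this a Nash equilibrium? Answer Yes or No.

Total = 110 ≥ 110: provided.
Town 1 (pledges 60, payoff 50): dropping to 0 → total 50, payoff 0. No gain.
Town 2 (pledges 0, payoff 110): pledging 40 → total 150, payoff 70. No gain.
Town 3 (pledges 50, payoff 60): dropping to 0 → total 60, payoff 0. No gain.

Yes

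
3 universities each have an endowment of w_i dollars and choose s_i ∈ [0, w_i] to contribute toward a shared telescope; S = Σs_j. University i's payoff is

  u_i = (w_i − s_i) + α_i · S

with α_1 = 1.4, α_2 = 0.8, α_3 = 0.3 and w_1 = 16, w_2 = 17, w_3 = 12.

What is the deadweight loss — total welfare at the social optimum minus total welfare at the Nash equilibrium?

∂u_i/∂s_i = α_i − 1, so university i contributes w_i if α_i > 1, else 0.
α_i > 1 for i ∈ {1}; NE contributions (16, 0, 0), S = 16.
W^NE = Σw_i − S^NE + (Σα_i)·S^NE = 45 + 1.5·16 = 69.
Planner: ∂(Σu_j)/∂s_i = Σα_j − 1 = 1.5 > 0, so everyone contributes w_i; S^SO = 45, W^SO = 45 + 1.5·45 = 112.5.
Deadweight loss = 43.5.

43.5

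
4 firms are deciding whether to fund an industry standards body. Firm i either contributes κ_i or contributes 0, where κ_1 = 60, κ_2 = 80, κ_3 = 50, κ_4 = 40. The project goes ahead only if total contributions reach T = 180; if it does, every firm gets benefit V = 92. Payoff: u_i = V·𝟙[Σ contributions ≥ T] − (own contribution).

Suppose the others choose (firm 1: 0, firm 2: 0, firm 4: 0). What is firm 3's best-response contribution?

Others' total = 0. Even contributing 50 gives 50 < 180: no benefit either way.
Best response: 0.

0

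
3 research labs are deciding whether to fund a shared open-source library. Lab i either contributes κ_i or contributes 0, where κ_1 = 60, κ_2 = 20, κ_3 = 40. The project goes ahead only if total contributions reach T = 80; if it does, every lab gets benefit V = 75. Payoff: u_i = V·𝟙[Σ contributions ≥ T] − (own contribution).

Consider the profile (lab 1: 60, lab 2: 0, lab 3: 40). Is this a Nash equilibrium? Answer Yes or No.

Total = 100 ≥ 80: provided.
Lab 1 (pledges 60, payoff 15): dropping to 0 → total 40, payoff 0. No gain.
Lab 2 (pledges 0, payoff 75): pledging 20 → total 120, payoff 55. No gain.
Lab 3 (pledges 40, payoff 35): dropping to 0 → total 60, payoff 0. No gain.

Yes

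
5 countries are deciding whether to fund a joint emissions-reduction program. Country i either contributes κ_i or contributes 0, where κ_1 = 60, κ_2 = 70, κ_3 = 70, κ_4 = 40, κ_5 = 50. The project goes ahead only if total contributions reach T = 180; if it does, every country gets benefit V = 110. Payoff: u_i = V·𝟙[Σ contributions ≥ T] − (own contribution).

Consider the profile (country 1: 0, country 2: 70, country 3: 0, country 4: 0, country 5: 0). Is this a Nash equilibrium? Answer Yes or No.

No

Total = 70 < 180: not provided.
Country 1 (pledges 0, payoff 0): pledging 60 → total 130, payoff -60. No gain.
Country 2 (pledges 70, payoff -70): dropping to 0 → total 0, payoff 0. Profitable deviation.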